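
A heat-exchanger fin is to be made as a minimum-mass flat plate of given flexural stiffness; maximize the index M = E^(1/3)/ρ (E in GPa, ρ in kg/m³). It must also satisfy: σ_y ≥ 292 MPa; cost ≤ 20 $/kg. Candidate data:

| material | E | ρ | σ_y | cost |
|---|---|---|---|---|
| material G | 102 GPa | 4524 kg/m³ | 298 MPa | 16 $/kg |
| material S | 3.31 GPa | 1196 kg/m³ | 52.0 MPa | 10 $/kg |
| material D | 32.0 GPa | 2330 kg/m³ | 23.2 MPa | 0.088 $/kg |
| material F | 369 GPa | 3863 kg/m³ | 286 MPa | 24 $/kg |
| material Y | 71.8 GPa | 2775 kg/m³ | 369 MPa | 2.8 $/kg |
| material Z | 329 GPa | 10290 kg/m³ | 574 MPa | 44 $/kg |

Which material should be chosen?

material Y

Screen on constraints: σ_y ≥ 292 MPa; cost ≤ 20 $/kg. Survivors: material G, material Y.
Evaluate M for each candidate:
  material Y: M = 1.50×10⁻³
  material G: M = 1.03×10⁻³
Material Y has the largest M.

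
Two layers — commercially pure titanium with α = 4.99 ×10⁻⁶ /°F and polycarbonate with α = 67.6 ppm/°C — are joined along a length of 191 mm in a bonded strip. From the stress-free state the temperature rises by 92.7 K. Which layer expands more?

polycarbonate

commercially pure titanium: α = 4.99×10⁻⁶/°F × 9/5 = 8.98×10⁻⁶/K.
α(commercially pure titanium) = 8.98×10⁻⁶/K vs α(polycarbonate) = 67.6×10⁻⁶/K.
Higher α expands more for the same ΔT: polycarbonate.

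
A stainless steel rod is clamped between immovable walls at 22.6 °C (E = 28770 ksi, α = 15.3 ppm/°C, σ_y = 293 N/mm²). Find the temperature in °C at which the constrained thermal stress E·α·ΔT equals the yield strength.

E = 28770 ksi = 198.4 GPa.
σ_y = 293 N/mm² = 293.0 MPa.
E·α·ΔT = 293.0 MPa ⇒ ΔT = 293.0 / (198.4×10³ × 15.3×10⁻⁶) = 96.54 K.
T = 22.6 + 96.54 = 119.1 °C.

119 °C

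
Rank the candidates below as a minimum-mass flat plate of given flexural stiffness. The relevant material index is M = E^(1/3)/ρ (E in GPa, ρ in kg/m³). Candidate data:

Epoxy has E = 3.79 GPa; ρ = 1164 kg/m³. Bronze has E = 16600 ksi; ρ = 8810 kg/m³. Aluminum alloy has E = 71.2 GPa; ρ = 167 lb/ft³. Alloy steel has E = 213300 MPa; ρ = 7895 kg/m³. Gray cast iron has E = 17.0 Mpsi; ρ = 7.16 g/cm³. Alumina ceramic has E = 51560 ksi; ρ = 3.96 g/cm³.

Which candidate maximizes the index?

Convert each candidate to consistent units, then evaluate M:
  epoxy: E = 3.790 GPa, ρ = 1164 kg/m³
  bronze: E = 114.5 GPa, ρ = 8810 kg/m³
  aluminum alloy: E = 71.20 GPa, ρ = 2675 kg/m³
  alloy steel: E = 213.3 GPa, ρ = 7895 kg/m³
  gray cast iron: E = 117.2 GPa, ρ = 7160 kg/m³
  alumina ceramic: E = 355.5 GPa, ρ = 3960 kg/m³
  alumina ceramic: M = 1.79×10⁻³
  aluminum alloy: M = 1.55×10⁻³
  epoxy: M = 1.34×10⁻³
  alloy steel: M = 0.757×10⁻³
  gray cast iron: M = 0.684×10⁻³
  bronze: M = 0.551×10⁻³
Alumina ceramic has the largest M.

alumina ceramic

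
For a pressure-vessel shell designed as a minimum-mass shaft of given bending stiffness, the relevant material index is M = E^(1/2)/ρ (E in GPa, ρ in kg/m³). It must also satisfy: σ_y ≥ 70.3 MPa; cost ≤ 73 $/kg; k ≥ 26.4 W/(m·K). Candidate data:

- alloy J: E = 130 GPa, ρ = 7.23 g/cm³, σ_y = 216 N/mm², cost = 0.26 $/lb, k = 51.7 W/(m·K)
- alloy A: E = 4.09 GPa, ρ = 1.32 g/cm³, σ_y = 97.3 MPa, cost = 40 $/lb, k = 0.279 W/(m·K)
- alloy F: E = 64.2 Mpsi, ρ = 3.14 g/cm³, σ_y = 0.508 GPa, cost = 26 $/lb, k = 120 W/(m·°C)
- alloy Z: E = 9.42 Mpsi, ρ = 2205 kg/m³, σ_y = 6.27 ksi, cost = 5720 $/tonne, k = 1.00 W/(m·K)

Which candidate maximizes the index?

alloy F

Screen on constraints: σ_y ≥ 70.3 MPa; cost ≤ 73 $/kg; k ≥ 26.4 W/(m·K). Survivors: alloy J, alloy F.
Putting every candidate on a common basis:
  alloy J: E = 130.0 GPa, ρ = 7230 kg/m³
  alloy F: E = 442.6 GPa, ρ = 3140 kg/m³
  alloy F: M = 6.70×10⁻³
  alloy J: M = 1.58×10⁻³
Alloy F has the largest M.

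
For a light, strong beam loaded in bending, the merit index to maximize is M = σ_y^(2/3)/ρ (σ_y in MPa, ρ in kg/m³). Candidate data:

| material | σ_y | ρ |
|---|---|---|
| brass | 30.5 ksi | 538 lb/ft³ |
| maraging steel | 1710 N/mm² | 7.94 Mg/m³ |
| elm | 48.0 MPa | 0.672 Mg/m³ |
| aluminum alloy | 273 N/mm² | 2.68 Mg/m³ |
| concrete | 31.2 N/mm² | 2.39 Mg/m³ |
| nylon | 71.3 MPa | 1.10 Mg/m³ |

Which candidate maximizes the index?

After converting to SI:
  brass: σ_y = 210.3 MPa, ρ = 8618 kg/m³
  maraging steel: σ_y = 1710 MPa, ρ = 7940 kg/m³
  elm: σ_y = 48.00 MPa, ρ = 672.0 kg/m³
  aluminum alloy: σ_y = 273.0 MPa, ρ = 2680 kg/m³
  concrete: σ_y = 31.20 MPa, ρ = 2390 kg/m³
  nylon: σ_y = 71.30 MPa, ρ = 1100 kg/m³
  elm: M = 19.7×10⁻³
  maraging steel: M = 18.0×10⁻³
  aluminum alloy: M = 15.7×10⁻³
  nylon: M = 15.6×10⁻³
  concrete: M = 4.15×10⁻³
  brass: M = 4.10×10⁻³
Elm ranks first.

elm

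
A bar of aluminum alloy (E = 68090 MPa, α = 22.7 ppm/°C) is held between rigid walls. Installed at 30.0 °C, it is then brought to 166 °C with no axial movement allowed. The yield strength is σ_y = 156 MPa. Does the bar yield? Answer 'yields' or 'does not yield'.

E = 68090 MPa = 68.09 GPa.
ΔT = 136.0 K. Constrained thermal stress σ = E·α·ΔT = 68.09×10³ MPa × 22.7×10⁻⁶ × 136.0 = 210 MPa (compressive).
Compare to σ_y = 156 MPa: σ ≥ σ_y, so it yields.

yields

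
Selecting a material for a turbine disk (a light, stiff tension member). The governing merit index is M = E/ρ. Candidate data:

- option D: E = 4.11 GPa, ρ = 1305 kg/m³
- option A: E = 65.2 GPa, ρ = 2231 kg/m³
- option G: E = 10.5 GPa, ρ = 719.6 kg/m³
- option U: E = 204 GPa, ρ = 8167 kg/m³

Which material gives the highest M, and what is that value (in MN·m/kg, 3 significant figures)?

option A, M = 29.2 MN·m/kg

Computing M directly (units already consistent):
  option A: M = 29.2 MN·m/kg
  option U: M = 25.0 MN·m/kg
  option G: M = 14.6 MN·m/kg
  option D: M = 3.15 MN·m/kg
Option A has the largest M.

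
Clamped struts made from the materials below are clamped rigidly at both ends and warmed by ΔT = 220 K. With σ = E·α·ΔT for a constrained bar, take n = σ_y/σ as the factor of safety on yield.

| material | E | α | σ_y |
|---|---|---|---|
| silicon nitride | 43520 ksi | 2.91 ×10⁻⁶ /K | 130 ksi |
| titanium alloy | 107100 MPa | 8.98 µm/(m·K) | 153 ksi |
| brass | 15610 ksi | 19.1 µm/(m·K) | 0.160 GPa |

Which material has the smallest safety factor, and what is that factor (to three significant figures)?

Per material, after unit conversion:
  silicon nitride: E = 300.1, α = 2.91, σ_y = 896.3 → σ = 192 MPa, n = 4.67
  titanium alloy: E = 107.1, α = 8.98, σ_y = 1055 → σ = 212 MPa, n = 4.99
  brass: E = 107.6, α = 19.1, σ_y = 160.0 → σ = 452 MPa, n = 0.354
Smallest n: brass with n = 0.354.

brass, n = 0.354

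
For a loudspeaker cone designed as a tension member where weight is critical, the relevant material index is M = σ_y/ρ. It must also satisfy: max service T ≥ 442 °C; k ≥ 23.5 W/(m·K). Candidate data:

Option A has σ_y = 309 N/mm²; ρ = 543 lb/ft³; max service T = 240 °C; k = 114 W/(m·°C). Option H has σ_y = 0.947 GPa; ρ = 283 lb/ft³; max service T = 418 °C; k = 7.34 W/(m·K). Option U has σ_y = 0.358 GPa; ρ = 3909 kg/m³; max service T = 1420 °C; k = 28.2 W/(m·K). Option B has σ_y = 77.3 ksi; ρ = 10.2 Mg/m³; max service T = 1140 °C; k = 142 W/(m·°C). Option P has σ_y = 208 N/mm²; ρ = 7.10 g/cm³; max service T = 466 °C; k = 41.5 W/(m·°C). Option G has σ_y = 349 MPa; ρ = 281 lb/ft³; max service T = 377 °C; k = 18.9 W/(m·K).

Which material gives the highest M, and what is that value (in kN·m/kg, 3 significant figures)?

Screen on constraints: max service T ≥ 442 °C; k ≥ 23.5 W/(m·K). Survivors: option U, option B, option P.
In SI units:
  option U: σ_y = 358.0 MPa, ρ = 3909 kg/m³
  option B: σ_y = 533.0 MPa, ρ = 10200 kg/m³
  option P: σ_y = 208.0 MPa, ρ = 7100 kg/m³
  option U: M = 91.6 kN·m/kg
  option B: M = 52.3 kN·m/kg
  option P: M = 29.3 kN·m/kg
The maximum is for option U.

option U, M = 91.6 kN·m/kg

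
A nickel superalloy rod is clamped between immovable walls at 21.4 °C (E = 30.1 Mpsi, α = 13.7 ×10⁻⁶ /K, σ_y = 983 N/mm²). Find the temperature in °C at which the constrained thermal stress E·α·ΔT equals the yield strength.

367 °C

E = 30.1 Mpsi = 207.5 GPa.
σ_y = 983 N/mm² = 983.0 MPa.
E·α·ΔT = 983.0 MPa ⇒ ΔT = 983.0 / (207.5×10³ × 13.7×10⁻⁶) = 345.7 K.
T = 21.4 + 345.7 = 367.1 °C.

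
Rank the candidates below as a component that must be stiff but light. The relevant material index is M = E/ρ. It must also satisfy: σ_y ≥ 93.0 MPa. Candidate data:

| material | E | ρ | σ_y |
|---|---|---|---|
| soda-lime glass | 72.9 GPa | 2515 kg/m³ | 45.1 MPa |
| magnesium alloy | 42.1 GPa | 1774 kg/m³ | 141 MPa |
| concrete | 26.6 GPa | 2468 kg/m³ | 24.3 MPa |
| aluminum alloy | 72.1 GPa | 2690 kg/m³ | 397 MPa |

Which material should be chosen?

aluminum alloy

Screen on constraints: σ_y ≥ 93.0 MPa. Survivors: magnesium alloy, aluminum alloy.
Per-candidate index values:
  aluminum alloy: M = 26.8 MN·m/kg
  magnesium alloy: M = 23.7 MN·m/kg
Highest index: aluminum alloy.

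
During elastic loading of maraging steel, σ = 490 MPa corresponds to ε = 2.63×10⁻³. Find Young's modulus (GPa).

186 GPa

E = σ/ε = 490 MPa / 2.63×10⁻³ = 186300 MPa = 186 GPa.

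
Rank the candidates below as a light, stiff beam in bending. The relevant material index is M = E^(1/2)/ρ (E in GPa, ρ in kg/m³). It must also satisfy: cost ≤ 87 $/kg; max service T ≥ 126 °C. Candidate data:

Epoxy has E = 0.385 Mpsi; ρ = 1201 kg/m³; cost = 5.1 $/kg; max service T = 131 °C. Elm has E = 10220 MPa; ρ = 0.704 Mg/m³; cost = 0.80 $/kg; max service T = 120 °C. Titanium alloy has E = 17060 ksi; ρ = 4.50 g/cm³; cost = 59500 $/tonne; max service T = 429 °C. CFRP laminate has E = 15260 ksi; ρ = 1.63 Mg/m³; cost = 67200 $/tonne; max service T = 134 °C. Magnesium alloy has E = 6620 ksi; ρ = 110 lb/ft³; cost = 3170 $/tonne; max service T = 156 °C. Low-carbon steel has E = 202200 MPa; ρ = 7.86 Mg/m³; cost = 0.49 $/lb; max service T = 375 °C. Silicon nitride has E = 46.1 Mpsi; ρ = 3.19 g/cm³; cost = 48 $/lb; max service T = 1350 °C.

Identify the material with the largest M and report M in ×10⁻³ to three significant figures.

Screen on constraints: cost ≤ 87 $/kg; max service T ≥ 126 °C. Survivors: epoxy, titanium alloy, CFRP laminate, magnesium alloy, low-carbon steel.
After converting to SI:
  epoxy: E = 2.654 GPa, ρ = 1201 kg/m³
  titanium alloy: E = 117.6 GPa, ρ = 4500 kg/m³
  CFRP laminate: E = 105.2 GPa, ρ = 1630 kg/m³
  magnesium alloy: E = 45.64 GPa, ρ = 1762 kg/m³
  low-carbon steel: E = 202.2 GPa, ρ = 7860 kg/m³
  CFRP laminate: M = 6.29×10⁻³
  magnesium alloy: M = 3.83×10⁻³
  titanium alloy: M = 2.41×10⁻³
  low-carbon steel: M = 1.81×10⁻³
  epoxy: M = 1.36×10⁻³
The maximum is for CFRP laminate.

CFRP laminate, M = 6.29×10⁻³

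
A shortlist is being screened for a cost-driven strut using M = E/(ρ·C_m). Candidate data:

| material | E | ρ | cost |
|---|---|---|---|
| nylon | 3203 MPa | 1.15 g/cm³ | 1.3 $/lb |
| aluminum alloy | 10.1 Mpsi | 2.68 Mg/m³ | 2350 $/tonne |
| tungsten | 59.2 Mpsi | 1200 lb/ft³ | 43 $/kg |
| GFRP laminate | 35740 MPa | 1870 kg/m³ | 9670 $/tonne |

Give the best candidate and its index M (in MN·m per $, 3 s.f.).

aluminum alloy, M = 11.1 MN·m per $

Putting every candidate on a common basis:
  nylon: E = 3.203 GPa, ρ = 1150 kg/m³, cost = 2.866 $/kg
  aluminum alloy: E = 69.64 GPa, ρ = 2680 kg/m³, cost = 2.350 $/kg
  tungsten: E = 408.2 GPa, ρ = 19220 kg/m³, cost = 43.00 $/kg
  GFRP laminate: E = 35.74 GPa, ρ = 1870 kg/m³, cost = 9.670 $/kg
  aluminum alloy: M = 11.1 MN·m per $
  GFRP laminate: M = 1.98 MN·m per $
  nylon: M = 0.972 MN·m per $
  tungsten: M = 0.494 MN·m per $
The maximum is for aluminum alloy.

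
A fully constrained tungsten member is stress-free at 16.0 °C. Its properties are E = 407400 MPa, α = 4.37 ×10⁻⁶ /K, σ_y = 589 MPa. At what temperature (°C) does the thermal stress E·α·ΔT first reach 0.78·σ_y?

274 °C

E = 407400 MPa = 407.4 GPa.
E·α·ΔT = 459.4 MPa ⇒ ΔT = 459.4 / (407.4×10³ × 4.37×10⁻⁶) = 258.1 K.
T = 16.0 + 258.1 = 274.1 °C.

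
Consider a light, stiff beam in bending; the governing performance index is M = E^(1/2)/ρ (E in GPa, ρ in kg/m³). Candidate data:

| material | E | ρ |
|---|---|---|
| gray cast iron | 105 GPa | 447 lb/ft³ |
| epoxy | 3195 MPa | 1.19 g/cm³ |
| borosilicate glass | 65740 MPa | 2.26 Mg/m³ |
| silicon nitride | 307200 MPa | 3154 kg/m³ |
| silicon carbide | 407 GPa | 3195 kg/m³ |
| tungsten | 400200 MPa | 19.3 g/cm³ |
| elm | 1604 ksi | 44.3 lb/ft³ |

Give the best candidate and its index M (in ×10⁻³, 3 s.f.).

silicon carbide, M = 6.31×10⁻³

Convert each candidate to consistent units, then evaluate M:
  gray cast iron: E = 105.0 GPa, ρ = 7160 kg/m³
  epoxy: E = 3.195 GPa, ρ = 1190 kg/m³
  borosilicate glass: E = 65.74 GPa, ρ = 2260 kg/m³
  silicon nitride: E = 307.2 GPa, ρ = 3154 kg/m³
  silicon carbide: E = 407.0 GPa, ρ = 3195 kg/m³
  tungsten: E = 400.2 GPa, ρ = 19300 kg/m³
  elm: E = 11.06 GPa, ρ = 709.6 kg/m³
  silicon carbide: M = 6.31×10⁻³
  silicon nitride: M = 5.56×10⁻³
  elm: M = 4.69×10⁻³
  borosilicate glass: M = 3.59×10⁻³
  epoxy: M = 1.50×10⁻³
  gray cast iron: M = 1.43×10⁻³
  tungsten: M = 1.04×10⁻³
Silicon carbide ranks first.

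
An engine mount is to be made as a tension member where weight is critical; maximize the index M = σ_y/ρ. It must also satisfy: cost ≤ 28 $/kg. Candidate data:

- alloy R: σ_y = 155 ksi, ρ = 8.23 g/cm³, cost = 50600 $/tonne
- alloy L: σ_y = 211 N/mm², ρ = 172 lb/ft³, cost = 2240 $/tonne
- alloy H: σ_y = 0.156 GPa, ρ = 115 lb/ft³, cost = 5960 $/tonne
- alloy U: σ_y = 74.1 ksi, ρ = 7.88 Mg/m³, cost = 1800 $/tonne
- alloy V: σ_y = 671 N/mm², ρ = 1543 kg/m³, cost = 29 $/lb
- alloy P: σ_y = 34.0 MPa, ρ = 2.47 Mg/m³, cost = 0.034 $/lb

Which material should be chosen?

alloy H

Screen on constraints: cost ≤ 28 $/kg. Survivors: alloy L, alloy H, alloy U, alloy P.
In SI units:
  alloy L: σ_y = 211.0 MPa, ρ = 2755 kg/m³
  alloy H: σ_y = 156.0 MPa, ρ = 1842 kg/m³
  alloy U: σ_y = 510.9 MPa, ρ = 7880 kg/m³
  alloy P: σ_y = 34.00 MPa, ρ = 2470 kg/m³
  alloy H: M = 84.7 kN·m/kg
  alloy L: M = 76.6 kN·m/kg
  alloy U: M = 64.8 kN·m/kg
  alloy P: M = 13.8 kN·m/kg
Alloy H has the largest M.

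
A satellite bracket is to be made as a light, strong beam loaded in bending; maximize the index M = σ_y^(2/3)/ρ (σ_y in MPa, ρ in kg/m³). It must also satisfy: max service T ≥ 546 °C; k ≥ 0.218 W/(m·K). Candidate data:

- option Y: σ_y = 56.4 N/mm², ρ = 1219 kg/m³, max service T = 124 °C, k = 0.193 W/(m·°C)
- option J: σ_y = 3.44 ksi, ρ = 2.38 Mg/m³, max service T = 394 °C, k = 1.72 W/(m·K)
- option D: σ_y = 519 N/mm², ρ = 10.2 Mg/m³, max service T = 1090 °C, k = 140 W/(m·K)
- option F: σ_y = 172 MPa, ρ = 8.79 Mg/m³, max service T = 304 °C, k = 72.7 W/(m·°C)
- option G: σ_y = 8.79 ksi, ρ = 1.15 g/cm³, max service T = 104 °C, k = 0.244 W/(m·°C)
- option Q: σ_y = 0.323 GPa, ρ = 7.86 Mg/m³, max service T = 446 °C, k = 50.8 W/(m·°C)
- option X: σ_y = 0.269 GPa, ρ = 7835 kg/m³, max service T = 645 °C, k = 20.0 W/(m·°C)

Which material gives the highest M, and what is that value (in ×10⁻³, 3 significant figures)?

Screen on constraints: max service T ≥ 546 °C; k ≥ 0.218 W/(m·K). Survivors: option D, option X.
In SI units:
  option D: σ_y = 519.0 MPa, ρ = 10200 kg/m³
  option X: σ_y = 269.0 MPa, ρ = 7835 kg/m³
  option D: M = 6.33×10⁻³
  option X: M = 5.32×10⁻³
Option D ranks first.

option D, M = 6.33×10⁻³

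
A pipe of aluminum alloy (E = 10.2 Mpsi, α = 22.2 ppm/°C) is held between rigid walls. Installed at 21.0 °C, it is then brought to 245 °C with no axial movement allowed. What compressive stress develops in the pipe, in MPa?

350 MPa

E = 10.2 Mpsi = 70.33 GPa.
ΔT = 224.0 K. Constrained thermal stress σ = E·α·ΔT = 70.33×10³ MPa × 22.2×10⁻⁶ × 224.0 = 350 MPa (compressive).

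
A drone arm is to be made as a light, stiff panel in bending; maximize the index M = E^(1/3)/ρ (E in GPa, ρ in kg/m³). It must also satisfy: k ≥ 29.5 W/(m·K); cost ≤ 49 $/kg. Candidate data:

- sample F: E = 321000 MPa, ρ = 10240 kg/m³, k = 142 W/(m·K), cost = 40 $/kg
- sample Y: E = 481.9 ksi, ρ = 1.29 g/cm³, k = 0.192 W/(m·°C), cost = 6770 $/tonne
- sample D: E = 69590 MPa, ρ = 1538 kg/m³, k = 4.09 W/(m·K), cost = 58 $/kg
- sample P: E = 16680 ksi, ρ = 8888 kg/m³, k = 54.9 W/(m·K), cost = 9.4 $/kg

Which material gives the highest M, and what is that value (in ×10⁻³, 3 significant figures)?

sample F, M = 0.669×10⁻³

Screen on constraints: k ≥ 29.5 W/(m·K); cost ≤ 49 $/kg. Survivors: sample F, sample P.
Normalizing units and computing the index:
  sample F: E = 321.0 GPa, ρ = 10240 kg/m³
  sample P: E = 115.0 GPa, ρ = 8888 kg/m³
  sample F: M = 0.669×10⁻³
  sample P: M = 0.547×10⁻³
Sample F has the largest M.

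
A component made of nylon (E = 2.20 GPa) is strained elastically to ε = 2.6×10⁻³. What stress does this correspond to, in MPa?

σ = E·ε = 2200 MPa × 2.6×10⁻³ = 5.72 MPa.

5.72 MPa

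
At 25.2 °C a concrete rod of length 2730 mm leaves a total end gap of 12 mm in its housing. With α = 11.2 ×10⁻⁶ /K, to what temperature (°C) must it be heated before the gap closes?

α·L₀·ΔT = 12.0 mm ⇒ ΔT = 12.0 / (11.2×10⁻⁶ × 2730.0) = 392.5 K.
T = 25.2 + 392.5 = 417.7 °C.

418 °C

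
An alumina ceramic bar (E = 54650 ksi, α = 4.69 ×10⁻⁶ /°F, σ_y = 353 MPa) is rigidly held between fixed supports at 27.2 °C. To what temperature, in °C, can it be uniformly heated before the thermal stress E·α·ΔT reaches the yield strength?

138 °C

E = 54650 ksi = 376.8 GPa.
α = 4.69×10⁻⁶/°F × 9/5 = 8.44×10⁻⁶/K.
E·α·ΔT = 353.0 MPa ⇒ ΔT = 353.0 / (376.8×10³ × 8.44×10⁻⁶) = 111.0 K.
T = 27.2 + 111.0 = 138.2 °C.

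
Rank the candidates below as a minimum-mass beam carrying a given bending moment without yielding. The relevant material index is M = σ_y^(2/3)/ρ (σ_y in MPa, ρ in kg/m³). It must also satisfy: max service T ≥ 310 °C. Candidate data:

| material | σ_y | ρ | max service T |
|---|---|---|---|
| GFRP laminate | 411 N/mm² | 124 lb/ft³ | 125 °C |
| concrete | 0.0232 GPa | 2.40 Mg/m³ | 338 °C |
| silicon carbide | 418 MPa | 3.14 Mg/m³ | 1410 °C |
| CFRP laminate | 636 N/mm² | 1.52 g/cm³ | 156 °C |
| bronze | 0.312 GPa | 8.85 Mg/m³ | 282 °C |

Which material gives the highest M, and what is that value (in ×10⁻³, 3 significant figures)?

silicon carbide, M = 17.8×10⁻³

Screen on constraints: max service T ≥ 310 °C. Survivors: concrete, silicon carbide.
In SI units:
  concrete: σ_y = 23.20 MPa, ρ = 2400 kg/m³
  silicon carbide: σ_y = 418.0 MPa, ρ = 3140 kg/m³
  silicon carbide: M = 17.8×10⁻³
  concrete: M = 3.39×10⁻³
Silicon carbide has the largest M.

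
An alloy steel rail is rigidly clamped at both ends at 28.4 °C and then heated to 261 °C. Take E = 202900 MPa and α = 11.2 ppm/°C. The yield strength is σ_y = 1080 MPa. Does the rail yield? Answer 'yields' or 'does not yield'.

does not yield

E = 202900 MPa = 202.9 GPa.
ΔT = 232.6 K. Constrained thermal stress σ = E·α·ΔT = 202.9×10³ MPa × 11.2×10⁻⁶ × 232.6 = 529 MPa (compressive).
Compare to σ_y = 1080 MPa: σ < σ_y, so it does not yield.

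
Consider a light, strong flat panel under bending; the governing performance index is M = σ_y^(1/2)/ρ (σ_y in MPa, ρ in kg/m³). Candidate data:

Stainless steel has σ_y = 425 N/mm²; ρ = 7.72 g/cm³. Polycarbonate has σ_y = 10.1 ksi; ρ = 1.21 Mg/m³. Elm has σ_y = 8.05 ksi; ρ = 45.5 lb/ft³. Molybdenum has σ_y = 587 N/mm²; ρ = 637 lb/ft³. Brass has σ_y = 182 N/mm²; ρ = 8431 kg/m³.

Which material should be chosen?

elm

After converting to SI:
  stainless steel: σ_y = 425.0 MPa, ρ = 7720 kg/m³
  polycarbonate: σ_y = 69.64 MPa, ρ = 1210 kg/m³
  elm: σ_y = 55.50 MPa, ρ = 728.8 kg/m³
  molybdenum: σ_y = 587.0 MPa, ρ = 10200 kg/m³
  brass: σ_y = 182.0 MPa, ρ = 8431 kg/m³
  elm: M = 10.2×10⁻³
  polycarbonate: M = 6.90×10⁻³
  stainless steel: M = 2.67×10⁻³
  molybdenum: M = 2.37×10⁻³
  brass: M = 1.60×10⁻³
Elm ranks first.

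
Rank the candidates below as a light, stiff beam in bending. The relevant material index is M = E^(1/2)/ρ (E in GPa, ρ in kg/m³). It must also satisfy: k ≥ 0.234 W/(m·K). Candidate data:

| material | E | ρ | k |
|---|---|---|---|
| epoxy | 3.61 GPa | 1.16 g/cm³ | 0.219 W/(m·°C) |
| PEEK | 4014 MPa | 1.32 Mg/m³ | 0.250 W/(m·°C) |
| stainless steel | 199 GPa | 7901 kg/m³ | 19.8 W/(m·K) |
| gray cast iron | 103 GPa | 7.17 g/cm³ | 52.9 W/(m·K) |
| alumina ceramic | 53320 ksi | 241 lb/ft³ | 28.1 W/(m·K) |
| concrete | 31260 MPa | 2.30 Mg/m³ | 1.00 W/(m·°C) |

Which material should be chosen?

Screen on constraints: k ≥ 0.234 W/(m·K). Survivors: PEEK, stainless steel, gray cast iron, alumina ceramic, concrete.
Putting every candidate on a common basis:
  PEEK: E = 4.014 GPa, ρ = 1320 kg/m³
  stainless steel: E = 199.0 GPa, ρ = 7901 kg/m³
  gray cast iron: E = 103.0 GPa, ρ = 7170 kg/m³
  alumina ceramic: E = 367.6 GPa, ρ = 3860 kg/m³
  concrete: E = 31.26 GPa, ρ = 2300 kg/m³
  alumina ceramic: M = 4.97×10⁻³
  concrete: M = 2.43×10⁻³
  stainless steel: M = 1.79×10⁻³
  PEEK: M = 1.52×10⁻³
  gray cast iron: M = 1.42×10⁻³
Alumina ceramic ranks first.

alumina ceramic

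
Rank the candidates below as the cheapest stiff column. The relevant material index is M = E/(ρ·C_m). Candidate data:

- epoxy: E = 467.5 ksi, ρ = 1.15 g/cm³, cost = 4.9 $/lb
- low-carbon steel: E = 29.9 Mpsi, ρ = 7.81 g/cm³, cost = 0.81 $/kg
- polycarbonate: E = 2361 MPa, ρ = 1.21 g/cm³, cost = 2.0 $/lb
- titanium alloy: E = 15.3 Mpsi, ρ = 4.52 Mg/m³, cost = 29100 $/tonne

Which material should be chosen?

low-carbon steel

Convert each candidate to consistent units, then evaluate M:
  epoxy: E = 3.223 GPa, ρ = 1150 kg/m³, cost = 10.80 $/kg
  low-carbon steel: E = 206.2 GPa, ρ = 7810 kg/m³, cost = 0.8100 $/kg
  polycarbonate: E = 2.361 GPa, ρ = 1210 kg/m³, cost = 4.409 $/kg
  titanium alloy: E = 105.5 GPa, ρ = 4520 kg/m³, cost = 29.10 $/kg
  low-carbon steel: M = 32.6 MN·m per $
  titanium alloy: M = 0.802 MN·m per $
  polycarbonate: M = 0.443 MN·m per $
  epoxy: M = 0.259 MN·m per $
Highest index: low-carbon steel.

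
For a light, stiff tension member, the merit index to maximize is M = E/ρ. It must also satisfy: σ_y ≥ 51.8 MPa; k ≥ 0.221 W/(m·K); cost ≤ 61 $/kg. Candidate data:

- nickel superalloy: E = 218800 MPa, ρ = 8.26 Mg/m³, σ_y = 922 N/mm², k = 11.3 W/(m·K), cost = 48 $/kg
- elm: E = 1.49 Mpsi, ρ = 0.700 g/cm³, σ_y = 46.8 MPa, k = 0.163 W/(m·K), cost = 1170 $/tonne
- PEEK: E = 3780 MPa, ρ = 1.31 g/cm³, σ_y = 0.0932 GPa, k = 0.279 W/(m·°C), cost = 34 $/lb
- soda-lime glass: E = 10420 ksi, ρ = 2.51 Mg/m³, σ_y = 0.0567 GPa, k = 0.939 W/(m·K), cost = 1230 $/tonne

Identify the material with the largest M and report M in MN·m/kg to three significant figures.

Screen on constraints: σ_y ≥ 51.8 MPa; k ≥ 0.221 W/(m·K); cost ≤ 61 $/kg. Survivors: nickel superalloy, soda-lime glass.
Normalizing units and computing the index:
  nickel superalloy: E = 218.8 GPa, ρ = 8260 kg/m³
  soda-lime glass: E = 71.84 GPa, ρ = 2510 kg/m³
  soda-lime glass: M = 28.6 MN·m/kg
  nickel superalloy: M = 26.5 MN·m/kg
Soda-lime glass has the largest M.

soda-lime glass, M = 28.6 MN·m/kg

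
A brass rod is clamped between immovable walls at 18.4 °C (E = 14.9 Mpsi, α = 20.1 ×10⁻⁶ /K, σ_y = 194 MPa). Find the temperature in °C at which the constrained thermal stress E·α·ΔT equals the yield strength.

E = 14.9 Mpsi = 102.7 GPa.
E·α·ΔT = 194.0 MPa ⇒ ΔT = 194.0 / (102.7×10³ × 20.1×10⁻⁶) = 93.95 K.
T = 18.4 + 93.95 = 112.4 °C.

112 °C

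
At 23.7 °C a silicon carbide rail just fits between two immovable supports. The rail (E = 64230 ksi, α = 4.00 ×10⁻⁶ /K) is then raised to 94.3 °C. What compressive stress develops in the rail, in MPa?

125 MPa

E = 64230 ksi = 442.9 GPa.
ΔT = 70.60 K. Constrained thermal stress σ = E·α·ΔT = 442.9×10³ MPa × 4.00×10⁻⁶ × 70.60 = 125 MPa (compressive).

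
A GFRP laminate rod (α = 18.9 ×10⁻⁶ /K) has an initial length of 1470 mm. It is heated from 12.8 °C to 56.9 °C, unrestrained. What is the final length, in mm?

1471.2 mm

ΔT = 56.9 − 12.8 = 44.10 K.
ΔL = α·L₀·ΔT = 18.9×10⁻⁶ × 1470 mm × 44.10 K = 1.23 mm.
L = L₀ + ΔL = 1470 + 1.23 = 1471.2 mm.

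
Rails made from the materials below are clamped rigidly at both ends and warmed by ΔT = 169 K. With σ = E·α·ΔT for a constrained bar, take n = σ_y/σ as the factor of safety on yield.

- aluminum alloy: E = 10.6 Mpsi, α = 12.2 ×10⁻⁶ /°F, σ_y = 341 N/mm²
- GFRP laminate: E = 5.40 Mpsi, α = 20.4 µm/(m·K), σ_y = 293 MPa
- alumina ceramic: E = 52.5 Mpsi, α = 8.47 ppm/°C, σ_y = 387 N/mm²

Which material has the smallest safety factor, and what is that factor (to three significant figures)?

Per material, after unit conversion:
  aluminum alloy: E = 73.08, α = 22.0, σ_y = 341.0 → σ = 271 MPa, n = 1.26
  GFRP laminate: E = 37.23, α = 20.4, σ_y = 293.0 → σ = 128 MPa, n = 2.28
  alumina ceramic: E = 362.0, α = 8.47, σ_y = 387.0 → σ = 518 MPa, n = 0.747
Smallest n: alumina ceramic with n = 0.747.

alumina ceramic, n = 0.747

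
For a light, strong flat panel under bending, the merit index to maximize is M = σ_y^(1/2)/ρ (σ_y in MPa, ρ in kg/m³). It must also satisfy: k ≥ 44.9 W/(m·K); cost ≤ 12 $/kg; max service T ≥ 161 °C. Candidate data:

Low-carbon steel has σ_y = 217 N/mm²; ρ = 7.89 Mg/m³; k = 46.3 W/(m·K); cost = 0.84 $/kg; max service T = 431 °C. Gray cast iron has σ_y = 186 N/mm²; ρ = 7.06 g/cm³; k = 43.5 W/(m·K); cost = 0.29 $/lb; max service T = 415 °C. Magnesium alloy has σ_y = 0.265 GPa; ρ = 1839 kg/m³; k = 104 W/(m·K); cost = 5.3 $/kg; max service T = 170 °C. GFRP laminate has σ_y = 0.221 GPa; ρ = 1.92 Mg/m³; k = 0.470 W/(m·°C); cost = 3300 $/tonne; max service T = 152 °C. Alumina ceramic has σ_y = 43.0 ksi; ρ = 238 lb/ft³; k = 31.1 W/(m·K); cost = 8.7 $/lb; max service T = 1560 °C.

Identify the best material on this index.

Screen on constraints: k ≥ 44.9 W/(m·K); cost ≤ 12 $/kg; max service T ≥ 161 °C. Survivors: low-carbon steel, magnesium alloy.
In SI units:
  low-carbon steel: σ_y = 217.0 MPa, ρ = 7890 kg/m³
  magnesium alloy: σ_y = 265.0 MPa, ρ = 1839 kg/m³
  magnesium alloy: M = 8.85×10⁻³
  low-carbon steel: M = 1.87×10⁻³
Highest index: magnesium alloy.

magnesium alloy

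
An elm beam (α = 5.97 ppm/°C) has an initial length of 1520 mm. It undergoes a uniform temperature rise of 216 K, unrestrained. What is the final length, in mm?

1522.0 mm

ΔL = α·L₀·ΔT = 5.97×10⁻⁶ × 1520 mm × 216.0 K = 1.96 mm.
L = L₀ + ΔL = 1520 + 1.96 = 1522.0 mm.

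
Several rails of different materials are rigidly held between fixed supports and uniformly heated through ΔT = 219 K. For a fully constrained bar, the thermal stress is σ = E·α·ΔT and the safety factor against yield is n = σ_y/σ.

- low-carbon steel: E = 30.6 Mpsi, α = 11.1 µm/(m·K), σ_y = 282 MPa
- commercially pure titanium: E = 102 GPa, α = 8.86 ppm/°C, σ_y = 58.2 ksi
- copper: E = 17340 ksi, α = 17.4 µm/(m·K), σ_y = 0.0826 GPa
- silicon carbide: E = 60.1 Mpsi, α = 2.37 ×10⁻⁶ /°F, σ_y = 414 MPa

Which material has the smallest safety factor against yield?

copper

Per material, after unit conversion:
  low-carbon steel: E = 211.0, α = 11.1, σ_y = 282.0 → σ = 513 MPa, n = 0.550
  commercially pure titanium: E = 102.0, α = 8.86, σ_y = 401.3 → σ = 198 MPa, n = 2.03
  copper: E = 119.6, α = 17.4, σ_y = 82.60 → σ = 456 MPa, n = 0.181
  silicon carbide: E = 414.4, α = 4.27, σ_y = 414.0 → σ = 387 MPa, n = 1.07
Copper has the lowest safety factor, n = 0.181.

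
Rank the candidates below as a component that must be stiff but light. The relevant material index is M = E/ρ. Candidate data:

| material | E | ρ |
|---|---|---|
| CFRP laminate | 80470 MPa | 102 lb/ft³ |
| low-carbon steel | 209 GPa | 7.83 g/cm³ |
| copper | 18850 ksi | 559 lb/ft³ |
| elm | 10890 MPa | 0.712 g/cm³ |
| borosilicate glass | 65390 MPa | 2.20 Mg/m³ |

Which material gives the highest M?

In SI units:
  CFRP laminate: E = 80.47 GPa, ρ = 1634 kg/m³
  low-carbon steel: E = 209.0 GPa, ρ = 7830 kg/m³
  copper: E = 130.0 GPa, ρ = 8954 kg/m³
  elm: E = 10.89 GPa, ρ = 712.0 kg/m³
  borosilicate glass: E = 65.39 GPa, ρ = 2200 kg/m³
  CFRP laminate: M = 49.3 MN·m/kg
  borosilicate glass: M = 29.7 MN·m/kg
  low-carbon steel: M = 26.7 MN·m/kg
  elm: M = 15.3 MN·m/kg
  copper: M = 14.5 MN·m/kg
Highest index: CFRP laminate.

CFRP laminate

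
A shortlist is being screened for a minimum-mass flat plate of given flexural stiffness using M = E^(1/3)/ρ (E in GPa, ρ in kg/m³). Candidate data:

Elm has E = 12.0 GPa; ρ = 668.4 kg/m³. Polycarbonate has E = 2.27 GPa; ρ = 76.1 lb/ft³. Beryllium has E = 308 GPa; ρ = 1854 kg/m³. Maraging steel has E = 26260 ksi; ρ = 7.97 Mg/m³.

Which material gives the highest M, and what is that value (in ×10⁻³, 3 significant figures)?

beryllium, M = 3.64×10⁻³

Convert each candidate to consistent units, then evaluate M:
  elm: E = 12.00 GPa, ρ = 668.4 kg/m³
  polycarbonate: E = 2.270 GPa, ρ = 1219 kg/m³
  beryllium: E = 308.0 GPa, ρ = 1854 kg/m³
  maraging steel: E = 181.1 GPa, ρ = 7970 kg/m³
  beryllium: M = 3.64×10⁻³
  elm: M = 3.43×10⁻³
  polycarbonate: M = 1.08×10⁻³
  maraging steel: M = 0.710×10⁻³
Highest index: beryllium.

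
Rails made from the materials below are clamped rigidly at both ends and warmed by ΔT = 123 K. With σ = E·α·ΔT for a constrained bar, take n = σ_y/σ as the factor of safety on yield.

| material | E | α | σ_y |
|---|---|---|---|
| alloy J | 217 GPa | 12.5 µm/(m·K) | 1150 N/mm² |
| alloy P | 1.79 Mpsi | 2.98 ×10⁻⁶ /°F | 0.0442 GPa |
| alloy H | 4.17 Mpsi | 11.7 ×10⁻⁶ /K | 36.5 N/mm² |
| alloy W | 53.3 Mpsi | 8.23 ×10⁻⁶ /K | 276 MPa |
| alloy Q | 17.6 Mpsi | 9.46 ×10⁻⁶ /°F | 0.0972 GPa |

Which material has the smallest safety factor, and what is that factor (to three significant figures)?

alloy Q, n = 0.382

Converting E to GPa, α to ×10⁻⁶/K, σ_y to MPa, then σ and n for each:
  alloy J: E = 217.0, α = 12.5, σ_y = 1150 → σ = 334 MPa, n = 3.45
  alloy P: E = 12.34, α = 5.36, σ_y = 44.20 → σ = 8.14 MPa, n = 5.43
  alloy H: E = 28.75, α = 11.7, σ_y = 36.50 → σ = 41.4 MPa, n = 0.882
  alloy W: E = 367.5, α = 8.23, σ_y = 276.0 → σ = 372 MPa, n = 0.742
  alloy Q: E = 121.3, α = 17.0, σ_y = 97.20 → σ = 254 MPa, n = 0.382
The minimum is alloy Q at n = 0.382.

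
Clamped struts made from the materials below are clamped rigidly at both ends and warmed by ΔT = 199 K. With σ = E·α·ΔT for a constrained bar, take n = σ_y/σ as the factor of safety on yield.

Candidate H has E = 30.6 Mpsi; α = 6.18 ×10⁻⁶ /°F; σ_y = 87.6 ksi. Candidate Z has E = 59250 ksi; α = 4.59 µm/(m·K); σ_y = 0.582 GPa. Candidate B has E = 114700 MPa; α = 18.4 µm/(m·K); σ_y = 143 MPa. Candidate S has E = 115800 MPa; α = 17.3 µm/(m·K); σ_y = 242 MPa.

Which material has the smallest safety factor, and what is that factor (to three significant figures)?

candidate B, n = 0.340

Per material, after unit conversion:
  candidate H: E = 211.0, α = 11.1, σ_y = 604.0 → σ = 467 MPa, n = 1.29
  candidate Z: E = 408.5, α = 4.59, σ_y = 582.0 → σ = 373 MPa, n = 1.56
  candidate B: E = 114.7, α = 18.4, σ_y = 143.0 → σ = 420 MPa, n = 0.340
  candidate S: E = 115.8, α = 17.3, σ_y = 242.0 → σ = 399 MPa, n = 0.607
Smallest n: candidate B with n = 0.340.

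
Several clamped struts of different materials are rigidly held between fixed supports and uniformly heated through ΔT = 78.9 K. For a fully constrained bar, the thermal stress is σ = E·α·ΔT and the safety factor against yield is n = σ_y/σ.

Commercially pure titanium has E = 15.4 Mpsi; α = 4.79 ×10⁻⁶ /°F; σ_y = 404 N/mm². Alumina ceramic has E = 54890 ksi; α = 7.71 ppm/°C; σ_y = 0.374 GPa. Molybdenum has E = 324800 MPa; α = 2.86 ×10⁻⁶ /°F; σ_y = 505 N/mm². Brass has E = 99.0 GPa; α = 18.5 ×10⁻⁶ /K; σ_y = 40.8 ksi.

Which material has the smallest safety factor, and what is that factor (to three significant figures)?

Converting E to GPa, α to ×10⁻⁶/K, σ_y to MPa, then σ and n for each:
  commercially pure titanium: E = 106.2, α = 8.62, σ_y = 404.0 → σ = 72.2 MPa, n = 5.59
  alumina ceramic: E = 378.5, α = 7.71, σ_y = 374.0 → σ = 230 MPa, n = 1.62
  molybdenum: E = 324.8, α = 5.15, σ_y = 505.0 → σ = 132 MPa, n = 3.83
  brass: E = 99.00, α = 18.5, σ_y = 281.3 → σ = 145 MPa, n = 1.95
Smallest n: alumina ceramic with n = 1.62.

alumina ceramic, n = 1.62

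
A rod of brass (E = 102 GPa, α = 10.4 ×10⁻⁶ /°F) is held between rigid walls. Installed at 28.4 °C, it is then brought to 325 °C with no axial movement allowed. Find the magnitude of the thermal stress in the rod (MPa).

α = 10.4×10⁻⁶/°F × 9/5 = 18.7×10⁻⁶/K.
ΔT = 296.6 K. Constrained thermal stress σ = E·α·ΔT = 102.0×10³ MPa × 18.7×10⁻⁶ × 296.6 = 566 MPa (compressive).

566 MPa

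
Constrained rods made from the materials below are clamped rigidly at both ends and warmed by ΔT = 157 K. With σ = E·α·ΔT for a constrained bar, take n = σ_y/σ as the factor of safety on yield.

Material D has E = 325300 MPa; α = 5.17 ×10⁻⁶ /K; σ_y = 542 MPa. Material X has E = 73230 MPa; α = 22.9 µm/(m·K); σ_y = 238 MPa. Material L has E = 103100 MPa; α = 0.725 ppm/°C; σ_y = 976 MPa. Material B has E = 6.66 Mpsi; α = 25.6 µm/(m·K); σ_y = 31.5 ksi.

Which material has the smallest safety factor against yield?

material X

In consistent units (E in GPa, α in ×10⁻⁶/K, σ_y in MPa):
  material D: E = 325.3, α = 5.17, σ_y = 542.0 → σ = 264 MPa, n = 2.05
  material X: E = 73.23, α = 22.9, σ_y = 238.0 → σ = 263 MPa, n = 0.904
  material L: E = 103.1, α = 0.725, σ_y = 976.0 → σ = 11.7 MPa, n = 83.2
  material B: E = 45.92, α = 25.6, σ_y = 217.2 → σ = 185 MPa, n = 1.18
The minimum is material X at n = 0.904.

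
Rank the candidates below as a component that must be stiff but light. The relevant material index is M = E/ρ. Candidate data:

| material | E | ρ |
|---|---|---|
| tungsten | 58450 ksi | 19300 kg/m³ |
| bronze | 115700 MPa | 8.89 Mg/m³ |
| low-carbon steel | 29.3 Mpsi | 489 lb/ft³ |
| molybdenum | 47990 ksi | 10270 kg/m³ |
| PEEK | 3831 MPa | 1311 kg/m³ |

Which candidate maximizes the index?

After converting to SI:
  tungsten: E = 403.0 GPa, ρ = 19300 kg/m³
  bronze: E = 115.7 GPa, ρ = 8890 kg/m³
  low-carbon steel: E = 202.0 GPa, ρ = 7833 kg/m³
  molybdenum: E = 330.9 GPa, ρ = 10270 kg/m³
  PEEK: E = 3.831 GPa, ρ = 1311 kg/m³
  molybdenum: M = 32.2 MN·m/kg
  low-carbon steel: M = 25.8 MN·m/kg
  tungsten: M = 20.9 MN·m/kg
  bronze: M = 13.0 MN·m/kg
  PEEK: M = 2.92 MN·m/kg
Molybdenum ranks first.

molybdenum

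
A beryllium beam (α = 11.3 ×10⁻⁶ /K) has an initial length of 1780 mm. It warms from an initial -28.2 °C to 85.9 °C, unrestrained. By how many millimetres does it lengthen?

2.30 mm

ΔT = 85.9 − (-28.2) = 114.1 K.
ΔL = α·L₀·ΔT = 11.3×10⁻⁶ × 1780 mm × 114.1 K = 2.30 mm.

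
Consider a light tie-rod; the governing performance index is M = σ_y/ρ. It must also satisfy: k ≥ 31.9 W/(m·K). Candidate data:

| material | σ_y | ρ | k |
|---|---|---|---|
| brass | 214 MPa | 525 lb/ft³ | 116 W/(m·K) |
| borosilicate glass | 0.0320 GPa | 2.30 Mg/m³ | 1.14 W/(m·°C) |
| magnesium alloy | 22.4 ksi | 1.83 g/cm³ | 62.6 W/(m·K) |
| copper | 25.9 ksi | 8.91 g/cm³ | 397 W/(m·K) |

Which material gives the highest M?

magnesium alloy

Screen on constraints: k ≥ 31.9 W/(m·K). Survivors: brass, magnesium alloy, copper.
In SI units:
  brass: σ_y = 214.0 MPa, ρ = 8410 kg/m³
  magnesium alloy: σ_y = 154.4 MPa, ρ = 1830 kg/m³
  copper: σ_y = 178.6 MPa, ρ = 8910 kg/m³
  magnesium alloy: M = 84.4 kN·m/kg
  brass: M = 25.4 kN·m/kg
  copper: M = 20.0 kN·m/kg
The maximum is for magnesium alloy.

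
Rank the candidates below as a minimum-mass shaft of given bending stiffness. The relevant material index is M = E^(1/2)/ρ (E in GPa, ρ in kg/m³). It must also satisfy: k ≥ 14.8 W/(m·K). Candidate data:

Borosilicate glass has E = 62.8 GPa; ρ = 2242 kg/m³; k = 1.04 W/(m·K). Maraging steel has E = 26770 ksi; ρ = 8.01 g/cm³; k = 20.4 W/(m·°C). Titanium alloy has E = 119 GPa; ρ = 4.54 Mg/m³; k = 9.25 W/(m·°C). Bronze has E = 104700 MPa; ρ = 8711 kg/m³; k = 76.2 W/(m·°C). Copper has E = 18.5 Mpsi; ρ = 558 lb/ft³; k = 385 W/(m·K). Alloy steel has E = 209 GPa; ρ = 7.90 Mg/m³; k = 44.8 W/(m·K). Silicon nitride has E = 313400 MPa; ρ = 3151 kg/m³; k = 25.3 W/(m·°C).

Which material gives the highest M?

silicon nitride

Screen on constraints: k ≥ 14.8 W/(m·K). Survivors: maraging steel, bronze, copper, alloy steel, silicon nitride.
In SI units:
  maraging steel: E = 184.6 GPa, ρ = 8010 kg/m³
  bronze: E = 104.7 GPa, ρ = 8711 kg/m³
  copper: E = 127.6 GPa, ρ = 8938 kg/m³
  alloy steel: E = 209.0 GPa, ρ = 7900 kg/m³
  silicon nitride: E = 313.4 GPa, ρ = 3151 kg/m³
  silicon nitride: M = 5.62×10⁻³
  alloy steel: M = 1.83×10⁻³
  maraging steel: M = 1.70×10⁻³
  copper: M = 1.26×10⁻³
  bronze: M = 1.17×10⁻³
Silicon nitride ranks first.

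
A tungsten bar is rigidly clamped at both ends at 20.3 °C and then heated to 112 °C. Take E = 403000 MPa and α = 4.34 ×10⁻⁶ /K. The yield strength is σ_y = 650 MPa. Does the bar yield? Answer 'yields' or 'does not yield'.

E = 403000 MPa = 403.0 GPa.
ΔT = 91.70 K. Constrained thermal stress σ = E·α·ΔT = 403.0×10³ MPa × 4.34×10⁻⁶ × 91.70 = 160 MPa (compressive).
Compare to σ_y = 650 MPa: σ < σ_y, so it does not yield.

does not yield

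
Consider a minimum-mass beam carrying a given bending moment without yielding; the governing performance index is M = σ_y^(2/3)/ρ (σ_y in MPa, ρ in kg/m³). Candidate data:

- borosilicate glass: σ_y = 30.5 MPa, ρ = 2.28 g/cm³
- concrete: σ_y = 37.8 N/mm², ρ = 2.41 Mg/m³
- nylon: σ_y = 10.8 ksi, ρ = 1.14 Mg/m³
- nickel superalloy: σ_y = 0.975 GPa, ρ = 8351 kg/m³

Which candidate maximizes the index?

In SI units:
  borosilicate glass: σ_y = 30.50 MPa, ρ = 2280 kg/m³
  concrete: σ_y = 37.80 MPa, ρ = 2410 kg/m³
  nylon: σ_y = 74.46 MPa, ρ = 1140 kg/m³
  nickel superalloy: σ_y = 975.0 MPa, ρ = 8351 kg/m³
  nylon: M = 15.5×10⁻³
  nickel superalloy: M = 11.8×10⁻³
  concrete: M = 4.67×10⁻³
  borosilicate glass: M = 4.28×10⁻³
Nylon has the largest M.

nylon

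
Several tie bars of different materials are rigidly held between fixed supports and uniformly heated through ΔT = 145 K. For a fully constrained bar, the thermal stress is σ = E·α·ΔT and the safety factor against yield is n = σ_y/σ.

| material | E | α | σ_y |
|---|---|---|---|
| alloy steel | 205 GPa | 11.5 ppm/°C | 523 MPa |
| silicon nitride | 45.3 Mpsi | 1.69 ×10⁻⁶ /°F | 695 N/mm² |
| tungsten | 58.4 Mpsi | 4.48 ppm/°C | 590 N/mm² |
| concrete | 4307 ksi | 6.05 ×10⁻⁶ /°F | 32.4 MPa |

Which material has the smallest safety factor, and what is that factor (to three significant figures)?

concrete, n = 0.691

With everything in SI (GPa, ×10⁻⁶/K, MPa):
  alloy steel: E = 205.0, α = 11.5, σ_y = 523.0 → σ = 342 MPa, n = 1.53
  silicon nitride: E = 312.3, α = 3.04, σ_y = 695.0 → σ = 138 MPa, n = 5.04
  tungsten: E = 402.7, α = 4.48, σ_y = 590.0 → σ = 262 MPa, n = 2.26
  concrete: E = 29.70, α = 10.9, σ_y = 32.40 → σ = 46.9 MPa, n = 0.691
Smallest n: concrete with n = 0.691.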